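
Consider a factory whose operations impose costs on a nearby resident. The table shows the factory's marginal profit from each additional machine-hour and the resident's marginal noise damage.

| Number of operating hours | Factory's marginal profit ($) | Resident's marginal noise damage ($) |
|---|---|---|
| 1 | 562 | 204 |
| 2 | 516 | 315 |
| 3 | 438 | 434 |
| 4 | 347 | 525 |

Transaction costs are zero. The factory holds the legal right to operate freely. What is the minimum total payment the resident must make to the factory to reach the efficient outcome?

$347

Left alone the factory would choose level 4 (marginal profit stays positive).
Efficient level: k* = 3 (marginal profit ≥ marginal noise damage through 3).
The resident must at least cover the factory's forgone profit from cutting 4→3: 347 = 347.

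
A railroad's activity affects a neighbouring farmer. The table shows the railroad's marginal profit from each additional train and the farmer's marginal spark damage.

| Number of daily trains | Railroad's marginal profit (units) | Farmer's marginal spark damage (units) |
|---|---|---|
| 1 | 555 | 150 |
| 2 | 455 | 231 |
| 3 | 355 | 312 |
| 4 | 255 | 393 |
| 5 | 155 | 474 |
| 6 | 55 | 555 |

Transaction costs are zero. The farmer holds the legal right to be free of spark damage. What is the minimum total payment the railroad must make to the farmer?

693

Efficient level: marginal profit ≥ marginal spark damage through level 3, so k* = 3.
With the farmer holding the right, the railroad must at least compensate total damage at k*: 150 + 231 + 312 = 693.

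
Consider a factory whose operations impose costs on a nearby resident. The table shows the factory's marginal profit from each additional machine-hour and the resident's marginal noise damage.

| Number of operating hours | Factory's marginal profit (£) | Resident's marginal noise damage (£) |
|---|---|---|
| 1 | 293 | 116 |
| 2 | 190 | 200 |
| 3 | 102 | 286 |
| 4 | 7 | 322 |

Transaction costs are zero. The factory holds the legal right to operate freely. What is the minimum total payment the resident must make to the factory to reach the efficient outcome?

Left alone the factory would choose level 4 (marginal profit stays positive).
Efficient level: k* = 1 (marginal profit ≥ marginal noise damage through 1).
The resident must at least cover the factory's forgone profit from cutting 4→1: 190 + 102 + 7 = 299.

£299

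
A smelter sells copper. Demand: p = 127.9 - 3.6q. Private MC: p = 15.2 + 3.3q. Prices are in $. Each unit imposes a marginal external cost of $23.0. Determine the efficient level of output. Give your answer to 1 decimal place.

Social marginal cost = private MC + MEC = 38.2 + 3.3q.
Set SMC = demand: 38.2 + 3.3q = 127.9 - 3.6q → q* = 13.0000.

q* = 13.0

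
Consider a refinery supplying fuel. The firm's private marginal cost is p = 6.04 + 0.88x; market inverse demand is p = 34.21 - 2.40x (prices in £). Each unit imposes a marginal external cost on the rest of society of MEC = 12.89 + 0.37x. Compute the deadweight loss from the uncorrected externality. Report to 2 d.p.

Market equilibrium (private): 6.04 + 0.88x = 34.21 - 2.40x → x_m = 8.5884.
Social marginal cost = private MC + MEC = 18.93 + 1.25x.
Set SMC = demand: 18.93 + 1.25x = 34.21 - 2.40x → x* = 4.1863.
The welfare-loss triangle has base |x_m − x*| and height MEC(x_m) (the vertical gap between SMC and demand is zero at x* and MEC at x_m).
DWL = ½ × 4.4021 × 16.0677 = 35.3658.

DWL = £35.37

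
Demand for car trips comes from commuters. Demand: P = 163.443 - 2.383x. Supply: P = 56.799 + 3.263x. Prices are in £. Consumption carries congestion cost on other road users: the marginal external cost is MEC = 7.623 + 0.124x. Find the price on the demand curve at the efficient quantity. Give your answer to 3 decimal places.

P = £122.547

Social marginal benefit = demand − MEC = 155.820 - 2.507x.
Set SMB = MC: 155.820 - 2.507x = 56.799 + 3.263x → x* = 17.1614.
Consumer price on the demand curve at x*: 163.443 − 2.383×17.1614 = 122.5474.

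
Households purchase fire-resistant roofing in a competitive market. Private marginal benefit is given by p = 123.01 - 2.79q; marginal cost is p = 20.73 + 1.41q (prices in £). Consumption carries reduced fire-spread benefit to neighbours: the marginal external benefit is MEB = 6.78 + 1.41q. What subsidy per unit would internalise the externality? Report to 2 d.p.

Social marginal benefit = demand + MEB = 129.79 - 1.38q.
Set SMB = MC: 129.79 - 1.38q = 20.73 + 1.41q → q* = 39.0896.
The Pigouvian subsidy equals MEB at q*: 6.78 + 1.41×39.0896 = 61.8963.

subsidy = £61.90 per unit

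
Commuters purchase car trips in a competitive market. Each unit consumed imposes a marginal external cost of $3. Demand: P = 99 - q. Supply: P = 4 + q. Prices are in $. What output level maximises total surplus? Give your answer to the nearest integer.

Social marginal benefit = demand − MEC = 96 - q.
Set SMB = MC: 96 - q = 4 + q → q* = 46.0000.

q* = 46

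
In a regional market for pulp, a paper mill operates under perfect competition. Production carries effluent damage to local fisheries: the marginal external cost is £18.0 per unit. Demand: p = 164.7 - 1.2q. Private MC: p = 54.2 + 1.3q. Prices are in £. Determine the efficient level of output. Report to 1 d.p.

Social marginal cost = private MC + MEC = 72.2 + 1.3q.
Set SMC = demand: 72.2 + 1.3q = 164.7 - 1.2q → q* = 37.0000.

q* = 37.0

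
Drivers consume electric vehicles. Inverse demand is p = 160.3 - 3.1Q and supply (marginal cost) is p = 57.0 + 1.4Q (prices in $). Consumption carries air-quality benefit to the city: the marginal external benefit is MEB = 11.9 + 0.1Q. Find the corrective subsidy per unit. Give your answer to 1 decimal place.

Social marginal benefit = demand + MEB = 172.2 - 3.0Q.
Set SMB = MC: 172.2 - 3.0Q = 57.0 + 1.4Q → Q* = 26.1818.
The Pigouvian subsidy equals MEB at Q*: 11.9 + 0.1×26.1818 = 14.5182.

subsidy = $14.5 per unit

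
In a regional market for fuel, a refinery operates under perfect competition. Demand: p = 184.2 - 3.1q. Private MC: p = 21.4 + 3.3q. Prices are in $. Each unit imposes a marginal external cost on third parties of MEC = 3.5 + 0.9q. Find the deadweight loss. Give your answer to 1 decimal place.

Market equilibrium (private): 21.4 + 3.3q = 184.2 - 3.1q → q_m = 25.4375.
Social marginal cost = private MC + MEC = 24.9 + 4.2q.
Set SMC = demand: 24.9 + 4.2q = 184.2 - 3.1q → q* = 21.8219.
Between q* and q_m the wedge SMC − demand runs linearly from 0 to MEC(q_m), so the loss is a triangle.
DWL = ½ × 3.6156 × 26.3938 = 47.7147.

DWL = $47.7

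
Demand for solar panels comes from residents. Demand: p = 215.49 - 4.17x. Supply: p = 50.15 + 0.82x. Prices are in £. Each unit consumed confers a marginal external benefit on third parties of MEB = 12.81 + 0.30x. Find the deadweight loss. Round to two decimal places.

DWL = £55.18

Market equilibrium (private): 50.15 + 0.82x = 215.49 - 4.17x → x_m = 33.1343.
Social marginal benefit = demand + MEB = 228.30 - 3.87x.
Set SMB = MC: 228.30 - 3.87x = 50.15 + 0.82x → x* = 37.9851.
Height of the DWL triangle at x_m is SMB(x_m) − MC(x_m) = MEB(x_m) = 22.7503.
DWL = ½ × 4.8508 × 22.7503 = 55.1786.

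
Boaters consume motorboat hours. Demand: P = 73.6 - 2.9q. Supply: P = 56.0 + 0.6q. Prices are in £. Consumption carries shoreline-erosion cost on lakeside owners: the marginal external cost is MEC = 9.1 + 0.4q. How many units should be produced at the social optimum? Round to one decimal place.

Social marginal benefit = demand − MEC = 64.5 - 3.3q.
Set SMB = MC: 64.5 - 3.3q = 56.0 + 0.6q → q* = 2.1795.

q* = 2.2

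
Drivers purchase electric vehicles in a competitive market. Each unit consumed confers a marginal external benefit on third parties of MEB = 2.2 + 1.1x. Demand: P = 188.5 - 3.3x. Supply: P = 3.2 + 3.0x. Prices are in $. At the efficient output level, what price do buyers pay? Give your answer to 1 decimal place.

Social marginal benefit = demand + MEB = 190.7 - 2.2x.
Set SMB = MC: 190.7 - 2.2x = 3.2 + 3.0x → x* = 36.0577.
Consumer price on the demand curve at x*: 188.5 − 3.3×36.0577 = 69.5096.

P = $69.5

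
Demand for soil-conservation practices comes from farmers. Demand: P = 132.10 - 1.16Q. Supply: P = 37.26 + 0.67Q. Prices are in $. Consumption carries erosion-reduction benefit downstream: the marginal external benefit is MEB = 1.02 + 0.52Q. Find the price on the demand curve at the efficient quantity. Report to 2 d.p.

P = $47.22

Social marginal benefit = demand + MEB = 133.12 - 0.64Q.
Set SMB = MC: 133.12 - 0.64Q = 37.26 + 0.67Q → Q* = 73.1756.
Consumer price on the demand curve at Q*: 132.10 − 1.16×73.1756 = 47.2163.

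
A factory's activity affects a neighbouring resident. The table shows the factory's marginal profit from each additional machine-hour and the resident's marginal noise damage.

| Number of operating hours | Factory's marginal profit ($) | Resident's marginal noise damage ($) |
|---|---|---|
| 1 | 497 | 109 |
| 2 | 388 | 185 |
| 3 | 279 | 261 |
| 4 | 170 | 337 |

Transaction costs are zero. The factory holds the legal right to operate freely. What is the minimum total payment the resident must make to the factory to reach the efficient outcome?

Left alone the factory would choose level 4 (marginal profit stays positive).
Efficient level: k* = 3 (marginal profit ≥ marginal noise damage through 3).
The resident must at least cover the factory's forgone profit from cutting 4→3: 170 = 170.

$170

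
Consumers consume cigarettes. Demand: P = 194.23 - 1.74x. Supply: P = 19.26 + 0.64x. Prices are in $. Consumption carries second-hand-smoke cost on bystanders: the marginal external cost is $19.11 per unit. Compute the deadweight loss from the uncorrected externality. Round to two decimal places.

DWL = $76.72

Market equilibrium (private): 19.26 + 0.64x = 194.23 - 1.74x → x_m = 73.5168.
Social marginal benefit = demand − MEC = 175.12 - 1.74x.
Set SMB = MC: 175.12 - 1.74x = 19.26 + 0.64x → x* = 65.4874.
Between x* and x_m the wedge MC − SMB runs linearly from 0 to MEC(x_m), so the loss is a triangle.
DWL = ½ × 8.0294 × 19.1100 = 76.7209.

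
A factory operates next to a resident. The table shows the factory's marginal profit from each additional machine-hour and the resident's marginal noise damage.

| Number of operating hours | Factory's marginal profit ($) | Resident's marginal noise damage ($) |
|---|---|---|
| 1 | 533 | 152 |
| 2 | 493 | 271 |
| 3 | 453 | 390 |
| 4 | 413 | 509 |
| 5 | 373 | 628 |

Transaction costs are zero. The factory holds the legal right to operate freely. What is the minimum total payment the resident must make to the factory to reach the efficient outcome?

Left alone the factory would choose level 5 (marginal profit stays positive).
Efficient level: k* = 3 (marginal profit ≥ marginal noise damage through 3).
The resident must at least cover the factory's forgone profit from cutting 5→3: 413 + 373 = 786.

$786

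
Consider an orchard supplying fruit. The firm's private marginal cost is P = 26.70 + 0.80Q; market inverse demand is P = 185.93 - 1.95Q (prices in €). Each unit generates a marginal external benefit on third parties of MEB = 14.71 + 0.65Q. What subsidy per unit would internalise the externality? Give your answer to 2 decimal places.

Social marginal cost = private MC − MEB = 11.99 + 0.15Q.
Set SMC = demand: 11.99 + 0.15Q = 185.93 - 1.95Q → Q* = 82.8286.
The Pigouvian subsidy equals MEB at Q*: 14.71 + 0.65×82.8286 = 68.5486.

subsidy = €68.55 per unit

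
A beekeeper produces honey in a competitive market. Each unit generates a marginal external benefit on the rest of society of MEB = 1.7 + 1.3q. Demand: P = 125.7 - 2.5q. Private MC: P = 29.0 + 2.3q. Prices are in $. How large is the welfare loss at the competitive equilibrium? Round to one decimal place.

DWL = $111.1

Market equilibrium (private): 29.0 + 2.3q = 125.7 - 2.5q → q_m = 20.1458.
Social marginal cost = private MC − MEB = 27.3 + q.
Set SMC = demand: 27.3 + q = 125.7 - 2.5q → q* = 28.1143.
The loss is the area between SMC and demand from q* to q_m; with linear curves that's a triangle of height MEB(q_m).
DWL = ½ × 7.9685 × 27.8896 = 111.1191.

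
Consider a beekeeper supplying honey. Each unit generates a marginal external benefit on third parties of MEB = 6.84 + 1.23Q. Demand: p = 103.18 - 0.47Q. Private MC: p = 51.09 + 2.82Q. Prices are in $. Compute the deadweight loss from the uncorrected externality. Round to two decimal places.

Market equilibrium (private): 51.09 + 2.82Q = 103.18 - 0.47Q → Q_m = 15.8328.
Social marginal cost = private MC − MEB = 44.25 + 1.59Q.
Set SMC = demand: 44.25 + 1.59Q = 103.18 - 0.47Q → Q* = 28.6068.
Height of the DWL triangle at Q_m is demand(Q_m) − SMC(Q_m) = MEB(Q_m) = 26.3144.
DWL = ½ × 12.7740 × 26.3144 = 168.0701.

DWL = $168.07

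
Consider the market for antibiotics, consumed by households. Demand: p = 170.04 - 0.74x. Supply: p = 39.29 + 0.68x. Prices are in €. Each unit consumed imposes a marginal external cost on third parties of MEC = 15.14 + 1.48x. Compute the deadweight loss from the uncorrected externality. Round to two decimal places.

Market equilibrium (private): 39.29 + 0.68x = 170.04 - 0.74x → x_m = 92.0775.
Social marginal benefit = demand − MEC = 154.90 - 2.22x.
Set SMB = MC: 154.90 - 2.22x = 39.29 + 0.68x → x* = 39.8655.
The welfare-loss triangle has base |x_m − x*| and height MEC(x_m) (the vertical gap between SMB and MC is zero at x* and MEC at x_m).
DWL = ½ × 52.2120 × 151.4146 = 3952.8295.

DWL = €3952.83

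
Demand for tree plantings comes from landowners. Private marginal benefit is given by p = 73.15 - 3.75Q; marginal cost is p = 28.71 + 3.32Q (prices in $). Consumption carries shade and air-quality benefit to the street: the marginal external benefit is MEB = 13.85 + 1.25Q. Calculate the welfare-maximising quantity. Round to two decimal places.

Q* = 10.02

Social marginal benefit = demand + MEB = 87.00 - 2.50Q.
Set SMB = MC: 87.00 - 2.50Q = 28.71 + 3.32Q → Q* = 10.0155.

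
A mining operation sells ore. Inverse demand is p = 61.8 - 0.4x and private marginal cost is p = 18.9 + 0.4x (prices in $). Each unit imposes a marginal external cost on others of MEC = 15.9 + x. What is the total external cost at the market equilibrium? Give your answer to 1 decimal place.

Market equilibrium (private): 18.9 + 0.4x = 61.8 - 0.4x → x_m = 53.6250.
Total external cost = ∫₀^{x_m} (15.9 + 1.0x) dx = 15.9×53.6250 + ½×1.0×53.6250² = 2290.4578.

$2290.5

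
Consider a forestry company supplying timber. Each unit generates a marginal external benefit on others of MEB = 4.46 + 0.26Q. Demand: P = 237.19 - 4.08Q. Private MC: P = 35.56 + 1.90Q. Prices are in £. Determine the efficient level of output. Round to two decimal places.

Q* = 36.03

Social marginal cost = private MC − MEB = 31.10 + 1.64Q.
Set SMC = demand: 31.10 + 1.64Q = 237.19 - 4.08Q → Q* = 36.0297.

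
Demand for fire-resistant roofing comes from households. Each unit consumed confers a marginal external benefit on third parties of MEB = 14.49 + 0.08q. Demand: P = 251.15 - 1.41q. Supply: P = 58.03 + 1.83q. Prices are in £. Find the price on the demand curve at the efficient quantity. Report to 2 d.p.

P = £158.51

Social marginal benefit = demand + MEB = 265.64 - 1.33q.
Set SMB = MC: 265.64 - 1.33q = 58.03 + 1.83q → q* = 65.6994.
Consumer price on the demand curve at q*: 251.15 − 1.41×65.6994 = 158.5138.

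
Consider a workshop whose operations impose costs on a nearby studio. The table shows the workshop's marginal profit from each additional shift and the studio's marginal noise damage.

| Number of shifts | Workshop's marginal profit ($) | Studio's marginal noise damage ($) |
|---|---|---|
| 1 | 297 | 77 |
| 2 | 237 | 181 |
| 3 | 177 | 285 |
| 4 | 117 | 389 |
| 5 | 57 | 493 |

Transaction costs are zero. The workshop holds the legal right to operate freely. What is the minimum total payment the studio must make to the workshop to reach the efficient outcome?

$351

Left alone the workshop would choose level 5 (marginal profit stays positive).
Efficient level: k* = 2 (marginal profit ≥ marginal noise damage through 2).
The studio must at least cover the workshop's forgone profit from cutting 5→2: 177 + 117 + 57 = 351.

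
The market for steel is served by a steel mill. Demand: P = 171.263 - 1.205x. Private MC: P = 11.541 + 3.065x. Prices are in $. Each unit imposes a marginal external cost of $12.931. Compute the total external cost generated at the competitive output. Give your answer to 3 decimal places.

Market equilibrium (private): 11.541 + 3.065x = 171.263 - 1.205x → x_m = 37.4056.
Total external cost = MEC × x_m = 12.931 × 37.4056 = 483.6918.

$483.692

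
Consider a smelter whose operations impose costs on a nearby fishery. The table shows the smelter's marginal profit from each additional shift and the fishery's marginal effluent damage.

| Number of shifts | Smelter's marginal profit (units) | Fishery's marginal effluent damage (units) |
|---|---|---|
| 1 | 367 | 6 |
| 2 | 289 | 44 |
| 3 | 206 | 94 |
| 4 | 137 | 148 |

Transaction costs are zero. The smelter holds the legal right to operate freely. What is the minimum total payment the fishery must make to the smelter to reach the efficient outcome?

137

Left alone the smelter would choose level 4 (marginal profit stays positive).
Efficient level: k* = 3 (marginal profit ≥ marginal effluent damage through 3).
The fishery must at least cover the smelter's forgone profit from cutting 4→3: 137 = 137.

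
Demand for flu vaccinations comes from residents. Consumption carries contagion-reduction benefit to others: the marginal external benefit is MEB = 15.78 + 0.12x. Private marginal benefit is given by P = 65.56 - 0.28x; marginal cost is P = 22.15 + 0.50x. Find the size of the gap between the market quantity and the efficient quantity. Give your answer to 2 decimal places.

Market equilibrium (private): 22.15 + 0.50x = 65.56 - 0.28x → x_m = 55.6538.
Social marginal benefit = demand + MEB = 81.34 - 0.16x.
Set SMB = MC: 81.34 - 0.16x = 22.15 + 0.50x → x* = 89.6818.
Gap = |55.6538 − 89.6818| = 34.0280.

34.03 units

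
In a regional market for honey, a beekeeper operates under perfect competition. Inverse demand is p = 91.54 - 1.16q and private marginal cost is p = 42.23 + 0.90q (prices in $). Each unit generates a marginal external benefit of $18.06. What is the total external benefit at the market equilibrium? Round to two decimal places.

Market equilibrium (private): 42.23 + 0.90q = 91.54 - 1.16q → q_m = 23.9369.
Total external benefit = MEB × q_m = 18.06 × 23.9369 = 432.3004.

$432.30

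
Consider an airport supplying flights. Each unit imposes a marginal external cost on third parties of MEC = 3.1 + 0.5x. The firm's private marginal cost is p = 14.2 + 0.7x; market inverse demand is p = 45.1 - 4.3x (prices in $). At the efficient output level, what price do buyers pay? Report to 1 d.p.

Social marginal cost = private MC + MEC = 17.3 + 1.2x.
Set SMC = demand: 17.3 + 1.2x = 45.1 - 4.3x → x* = 5.0545.
Consumer price on the demand curve at x*: 45.1 − 4.3×5.0545 = 23.3657.

P = $23.4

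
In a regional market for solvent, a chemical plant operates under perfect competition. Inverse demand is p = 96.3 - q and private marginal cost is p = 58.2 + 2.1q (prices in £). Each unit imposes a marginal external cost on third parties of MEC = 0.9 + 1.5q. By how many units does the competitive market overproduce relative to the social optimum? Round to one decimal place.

Market equilibrium (private): 58.2 + 2.1q = 96.3 - q → q_m = 12.2903.
Social marginal cost = private MC + MEC = 59.1 + 3.6q.
Set SMC = demand: 59.1 + 3.6q = 96.3 - q → q* = 8.0870.
Gap = |12.2903 − 8.0870| = 4.2033.

4.2 units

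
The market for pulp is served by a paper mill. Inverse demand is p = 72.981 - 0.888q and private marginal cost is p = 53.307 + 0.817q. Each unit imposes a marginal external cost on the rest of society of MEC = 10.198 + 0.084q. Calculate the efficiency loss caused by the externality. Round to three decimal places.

Market equilibrium (private): 53.307 + 0.817q = 72.981 - 0.888q → q_m = 11.5390.
Social marginal cost = private MC + MEC = 63.505 + 0.901q.
Set SMC = demand: 63.505 + 0.901q = 72.981 - 0.888q → q* = 5.2968.
The welfare-loss triangle has base |q_m − q*| and height MEC(q_m) (the vertical gap between SMC and demand is zero at q* and MEC at q_m).
DWL = ½ × 6.2422 × 11.1673 = 34.8543.

DWL = 34.854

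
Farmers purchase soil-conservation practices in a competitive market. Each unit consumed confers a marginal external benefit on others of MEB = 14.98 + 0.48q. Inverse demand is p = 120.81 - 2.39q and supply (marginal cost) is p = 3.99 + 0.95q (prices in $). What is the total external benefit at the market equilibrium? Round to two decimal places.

Market equilibrium (private): 3.99 + 0.95q = 120.81 - 2.39q → q_m = 34.9760.
Total external benefit = ∫₀^{q_m} (14.98 + 0.48q) dq = 14.98×34.9760 + ½×0.48×34.9760² = 817.5374.

$817.54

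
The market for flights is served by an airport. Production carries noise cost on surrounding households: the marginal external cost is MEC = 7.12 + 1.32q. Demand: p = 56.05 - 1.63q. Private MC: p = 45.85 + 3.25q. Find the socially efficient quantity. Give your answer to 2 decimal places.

q* = 0.50

Social marginal cost = private MC + MEC = 52.97 + 4.57q.
Set SMC = demand: 52.97 + 4.57q = 56.05 - 1.63q → q* = 0.4968.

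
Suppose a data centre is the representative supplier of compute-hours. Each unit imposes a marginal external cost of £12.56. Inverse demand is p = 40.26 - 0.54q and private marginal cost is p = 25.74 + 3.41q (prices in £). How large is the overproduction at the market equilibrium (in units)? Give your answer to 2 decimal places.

3.18 units

Market equilibrium (private): 25.74 + 3.41q = 40.26 - 0.54q → q_m = 3.6759.
Social marginal cost = private MC + MEC = 38.30 + 3.41q.
Set SMC = demand: 38.30 + 3.41q = 40.26 - 0.54q → q* = 0.4962.
Gap = |3.6759 − 0.4962| = 3.1797.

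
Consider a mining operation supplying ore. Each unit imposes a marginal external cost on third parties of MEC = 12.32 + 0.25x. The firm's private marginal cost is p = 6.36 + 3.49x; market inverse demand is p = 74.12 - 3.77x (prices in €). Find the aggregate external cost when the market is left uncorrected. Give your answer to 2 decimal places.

€125.88

Market equilibrium (private): 6.36 + 3.49x = 74.12 - 3.77x → x_m = 9.3333.
Total external cost = ∫₀^{x_m} (12.32 + 0.25x) dx = 12.32×9.3333 + ½×0.25×9.3333² = 125.8751.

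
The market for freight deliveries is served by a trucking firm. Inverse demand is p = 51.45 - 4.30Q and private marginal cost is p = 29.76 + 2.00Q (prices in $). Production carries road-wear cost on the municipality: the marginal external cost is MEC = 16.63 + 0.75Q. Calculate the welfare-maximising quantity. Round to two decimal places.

Q* = 0.72

Social marginal cost = private MC + MEC = 46.39 + 2.75Q.
Set SMC = demand: 46.39 + 2.75Q = 51.45 - 4.30Q → Q* = 0.7177.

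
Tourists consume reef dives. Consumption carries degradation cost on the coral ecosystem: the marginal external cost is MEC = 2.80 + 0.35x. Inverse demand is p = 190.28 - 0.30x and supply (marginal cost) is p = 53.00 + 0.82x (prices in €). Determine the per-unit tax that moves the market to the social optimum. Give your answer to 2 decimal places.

Social marginal benefit = demand − MEC = 187.48 - 0.65x.
Set SMB = MC: 187.48 - 0.65x = 53.00 + 0.82x → x* = 91.4830.
The Pigouvian tax equals MEC at x*: 2.80 + 0.35×91.4830 = 34.8191.

tax = €34.82 per unit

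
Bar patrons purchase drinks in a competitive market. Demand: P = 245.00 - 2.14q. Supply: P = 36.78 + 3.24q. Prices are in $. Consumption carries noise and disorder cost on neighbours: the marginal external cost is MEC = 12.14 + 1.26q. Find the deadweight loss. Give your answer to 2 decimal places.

DWL = $279.33

Market equilibrium (private): 36.78 + 3.24q = 245.00 - 2.14q → q_m = 38.7026.
Social marginal benefit = demand − MEC = 232.86 - 3.40q.
Set SMB = MC: 232.86 - 3.40q = 36.78 + 3.24q → q* = 29.5301.
Between q* and q_m the wedge MC − SMB runs linearly from 0 to MEC(q_m), so the loss is a triangle.
DWL = ½ × 9.1725 × 60.9053 = 279.3269.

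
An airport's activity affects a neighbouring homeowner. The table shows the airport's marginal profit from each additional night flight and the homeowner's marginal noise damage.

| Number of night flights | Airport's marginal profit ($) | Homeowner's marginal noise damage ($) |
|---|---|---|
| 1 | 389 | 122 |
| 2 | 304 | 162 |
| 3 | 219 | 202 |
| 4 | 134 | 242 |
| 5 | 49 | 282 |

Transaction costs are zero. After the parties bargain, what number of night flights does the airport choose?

3

Bargaining reaches the level where marginal profit last exceeds marginal noise damage.
That holds through level 3 (219 ≥ 202) but not at 4 (134 < 242).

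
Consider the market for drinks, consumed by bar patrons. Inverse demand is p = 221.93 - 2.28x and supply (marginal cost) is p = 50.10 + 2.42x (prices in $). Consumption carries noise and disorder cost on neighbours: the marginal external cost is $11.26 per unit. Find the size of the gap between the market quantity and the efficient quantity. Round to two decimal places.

Market equilibrium (private): 50.10 + 2.42x = 221.93 - 2.28x → x_m = 36.5596.
Social marginal benefit = demand − MEC = 210.67 - 2.28x.
Set SMB = MC: 210.67 - 2.28x = 50.10 + 2.42x → x* = 34.1638.
Gap = |36.5596 − 34.1638| = 2.3958.

2.40 units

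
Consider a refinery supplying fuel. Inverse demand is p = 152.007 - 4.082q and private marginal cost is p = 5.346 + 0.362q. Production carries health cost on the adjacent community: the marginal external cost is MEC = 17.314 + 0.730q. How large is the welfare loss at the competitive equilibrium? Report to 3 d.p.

Market equilibrium (private): 5.346 + 0.362q = 152.007 - 4.082q → q_m = 33.0020.
Social marginal cost = private MC + MEC = 22.660 + 1.092q.
Set SMC = demand: 22.660 + 1.092q = 152.007 - 4.082q → q* = 24.9994.
The welfare-loss triangle has base |q_m − q*| and height MEC(q_m) (the vertical gap between SMC and demand is zero at q* and MEC at q_m).
DWL = ½ × 8.0026 × 41.4055 = 165.6758.

DWL = 165.676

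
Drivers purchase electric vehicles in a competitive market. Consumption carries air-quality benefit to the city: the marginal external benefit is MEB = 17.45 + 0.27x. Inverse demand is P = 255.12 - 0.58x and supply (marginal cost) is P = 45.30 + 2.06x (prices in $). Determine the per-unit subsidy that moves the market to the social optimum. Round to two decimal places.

subsidy = $43.34 per unit

Social marginal benefit = demand + MEB = 272.57 - 0.31x.
Set SMB = MC: 272.57 - 0.31x = 45.30 + 2.06x → x* = 95.8945.
The Pigouvian subsidy equals MEB at x*: 17.45 + 0.27×95.8945 = 43.3415.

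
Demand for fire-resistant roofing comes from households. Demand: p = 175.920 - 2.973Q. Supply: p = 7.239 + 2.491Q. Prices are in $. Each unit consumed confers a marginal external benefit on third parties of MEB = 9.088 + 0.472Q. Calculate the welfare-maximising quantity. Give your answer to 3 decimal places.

Q* = 35.611

Social marginal benefit = demand + MEB = 185.008 - 2.501Q.
Set SMB = MC: 185.008 - 2.501Q = 7.239 + 2.491Q → Q* = 35.6108.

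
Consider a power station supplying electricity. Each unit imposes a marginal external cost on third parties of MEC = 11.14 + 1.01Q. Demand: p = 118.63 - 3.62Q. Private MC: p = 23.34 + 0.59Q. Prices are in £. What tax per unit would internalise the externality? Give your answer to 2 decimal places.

tax = £27.42 per unit

Social marginal cost = private MC + MEC = 34.48 + 1.60Q.
Set SMC = demand: 34.48 + 1.60Q = 118.63 - 3.62Q → Q* = 16.1207.
The Pigouvian tax equals MEC at Q*: 11.14 + 1.01×16.1207 = 27.4219.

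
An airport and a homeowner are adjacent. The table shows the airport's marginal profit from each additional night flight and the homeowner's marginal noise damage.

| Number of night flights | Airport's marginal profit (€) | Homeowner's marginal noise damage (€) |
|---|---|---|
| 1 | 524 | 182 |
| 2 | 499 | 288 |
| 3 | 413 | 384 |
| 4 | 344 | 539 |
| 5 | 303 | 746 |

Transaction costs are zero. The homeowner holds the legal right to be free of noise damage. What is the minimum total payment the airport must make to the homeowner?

€854

Efficient level: marginal profit ≥ marginal noise damage through level 3, so k* = 3.
With the homeowner holding the right, the airport must at least compensate total damage at k*: 182 + 288 + 384 = 854.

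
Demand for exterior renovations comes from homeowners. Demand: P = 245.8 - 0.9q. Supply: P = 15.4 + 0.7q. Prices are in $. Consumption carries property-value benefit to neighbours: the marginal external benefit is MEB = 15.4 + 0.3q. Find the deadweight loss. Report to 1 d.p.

DWL = $1320.8

Market equilibrium (private): 15.4 + 0.7q = 245.8 - 0.9q → q_m = 144.0000.
Social marginal benefit = demand + MEB = 261.2 - 0.6q.
Set SMB = MC: 261.2 - 0.6q = 15.4 + 0.7q → q* = 189.0769.
The welfare-loss triangle has base |q_m − q*| and height MEB(q_m) (the vertical gap between SMB and MC is zero at q* and MEB at q_m).
DWL = ½ × 45.0769 × 58.6000 = 1320.7532.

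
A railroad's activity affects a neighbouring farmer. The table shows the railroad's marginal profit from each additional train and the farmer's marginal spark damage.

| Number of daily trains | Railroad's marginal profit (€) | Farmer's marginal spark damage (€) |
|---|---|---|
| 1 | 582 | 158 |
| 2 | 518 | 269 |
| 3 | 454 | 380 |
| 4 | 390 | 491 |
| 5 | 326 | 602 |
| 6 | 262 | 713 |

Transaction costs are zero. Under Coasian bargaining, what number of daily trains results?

Bargaining reaches the level where marginal profit last exceeds marginal spark damage.
That holds through level 3 (454 ≥ 380) but not at 4 (390 < 491).

3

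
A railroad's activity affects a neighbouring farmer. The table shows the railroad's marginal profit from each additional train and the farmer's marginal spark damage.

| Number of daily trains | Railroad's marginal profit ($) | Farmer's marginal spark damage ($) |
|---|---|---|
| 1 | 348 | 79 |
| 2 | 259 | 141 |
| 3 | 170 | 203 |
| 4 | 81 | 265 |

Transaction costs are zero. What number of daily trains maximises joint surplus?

2

Bargaining reaches the level where marginal profit last exceeds marginal spark damage.
That holds through level 2 (259 ≥ 141) but not at 3 (170 < 203).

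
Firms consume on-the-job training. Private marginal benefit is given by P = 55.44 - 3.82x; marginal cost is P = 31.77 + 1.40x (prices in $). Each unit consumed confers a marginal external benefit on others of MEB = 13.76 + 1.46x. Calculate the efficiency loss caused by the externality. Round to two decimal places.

Market equilibrium (private): 31.77 + 1.40x = 55.44 - 3.82x → x_m = 4.5345.
Social marginal benefit = demand + MEB = 69.20 - 2.36x.
Set SMB = MC: 69.20 - 2.36x = 31.77 + 1.40x → x* = 9.9548.
Height of the DWL triangle at x_m is SMB(x_m) − MC(x_m) = MEB(x_m) = 20.3803.
DWL = ½ × 5.4203 × 20.3803 = 55.2337.

DWL = $55.23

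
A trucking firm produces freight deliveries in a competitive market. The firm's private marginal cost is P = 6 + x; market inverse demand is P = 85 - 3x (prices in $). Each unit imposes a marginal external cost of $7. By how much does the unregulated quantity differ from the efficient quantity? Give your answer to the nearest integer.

2 units

Market equilibrium (private): 6 + x = 85 - 3x → x_m = 19.7500.
Social marginal cost = private MC + MEC = 13 + x.
Set SMC = demand: 13 + x = 85 - 3x → x* = 18.0000.
Gap = |19.7500 − 18.0000| = 1.7500.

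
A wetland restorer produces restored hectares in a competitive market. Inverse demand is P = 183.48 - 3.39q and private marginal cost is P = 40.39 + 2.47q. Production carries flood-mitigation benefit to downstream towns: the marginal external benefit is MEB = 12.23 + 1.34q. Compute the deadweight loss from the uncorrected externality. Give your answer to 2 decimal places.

DWL = 223.51

Market equilibrium (private): 40.39 + 2.47q = 183.48 - 3.39q → q_m = 24.4181.
Social marginal cost = private MC − MEB = 28.16 + 1.13q.
Set SMC = demand: 28.16 + 1.13q = 183.48 - 3.39q → q* = 34.3628.
The welfare-loss triangle has base |q_m − q*| and height MEB(q_m) (the vertical gap between SMC and demand is zero at q* and MEB at q_m).
DWL = ½ × 9.9447 × 44.9502 = 223.5081.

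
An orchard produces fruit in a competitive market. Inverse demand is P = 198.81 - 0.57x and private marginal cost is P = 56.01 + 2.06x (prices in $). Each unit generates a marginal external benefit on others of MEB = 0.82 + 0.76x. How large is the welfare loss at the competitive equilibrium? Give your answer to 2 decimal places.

DWL = $473.58

Market equilibrium (private): 56.01 + 2.06x = 198.81 - 0.57x → x_m = 54.2966.
Social marginal cost = private MC − MEB = 55.19 + 1.30x.
Set SMC = demand: 55.19 + 1.30x = 198.81 - 0.57x → x* = 76.8021.
The welfare-loss triangle has base |x_m − x*| and height MEB(x_m) (the vertical gap between SMC and demand is zero at x* and MEB at x_m).
DWL = ½ × 22.5055 × 42.0854 = 473.5765.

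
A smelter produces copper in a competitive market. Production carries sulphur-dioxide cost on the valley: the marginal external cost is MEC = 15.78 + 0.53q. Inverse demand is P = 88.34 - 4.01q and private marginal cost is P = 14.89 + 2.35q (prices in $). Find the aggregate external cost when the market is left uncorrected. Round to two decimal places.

$217.58

Market equilibrium (private): 14.89 + 2.35q = 88.34 - 4.01q → q_m = 11.5487.
Total external cost = ∫₀^{q_m} (15.78 + 0.53q) dq = 15.78×11.5487 + ½×0.53×11.5487² = 217.5822.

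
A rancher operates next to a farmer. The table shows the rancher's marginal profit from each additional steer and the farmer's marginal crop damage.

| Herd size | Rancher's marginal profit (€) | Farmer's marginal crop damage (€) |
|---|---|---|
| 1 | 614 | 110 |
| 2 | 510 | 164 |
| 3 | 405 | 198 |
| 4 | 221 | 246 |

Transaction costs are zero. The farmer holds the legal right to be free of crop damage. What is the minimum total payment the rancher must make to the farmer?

€472

Efficient level: marginal profit ≥ marginal crop damage through level 3, so k* = 3.
With the farmer holding the right, the rancher must at least compensate total damage at k*: 110 + 164 + 198 = 472.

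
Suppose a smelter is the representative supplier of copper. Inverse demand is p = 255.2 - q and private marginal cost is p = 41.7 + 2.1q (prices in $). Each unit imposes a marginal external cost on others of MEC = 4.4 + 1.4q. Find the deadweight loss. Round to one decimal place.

DWL = $1129.4

Market equilibrium (private): 41.7 + 2.1q = 255.2 - q → q_m = 68.8710.
Social marginal cost = private MC + MEC = 46.1 + 3.5q.
Set SMC = demand: 46.1 + 3.5q = 255.2 - q → q* = 46.4667.
Height of the DWL triangle at q_m is SMC(q_m) − demand(q_m) = MEC(q_m) = 100.8194.
DWL = ½ × 22.4043 × 100.8194 = 1129.3940.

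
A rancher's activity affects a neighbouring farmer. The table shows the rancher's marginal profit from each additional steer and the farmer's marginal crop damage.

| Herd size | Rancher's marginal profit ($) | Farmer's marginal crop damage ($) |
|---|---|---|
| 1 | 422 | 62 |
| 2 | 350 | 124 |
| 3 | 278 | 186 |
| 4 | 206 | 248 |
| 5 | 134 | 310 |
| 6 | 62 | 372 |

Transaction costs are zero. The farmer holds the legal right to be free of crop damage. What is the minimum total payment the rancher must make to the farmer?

$372

Efficient level: marginal profit ≥ marginal crop damage through level 3, so k* = 3.
With the farmer holding the right, the rancher must at least compensate total damage at k*: 62 + 124 + 186 = 372.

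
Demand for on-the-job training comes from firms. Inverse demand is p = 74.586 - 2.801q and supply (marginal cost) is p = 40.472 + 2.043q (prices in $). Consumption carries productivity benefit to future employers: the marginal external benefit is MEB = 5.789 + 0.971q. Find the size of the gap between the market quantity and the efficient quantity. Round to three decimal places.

3.260 units

Market equilibrium (private): 40.472 + 2.043q = 74.586 - 2.801q → q_m = 7.0425.
Social marginal benefit = demand + MEB = 80.375 - 1.830q.
Set SMB = MC: 80.375 - 1.830q = 40.472 + 2.043q → q* = 10.3029.
Gap = |7.0425 − 10.3029| = 3.2604.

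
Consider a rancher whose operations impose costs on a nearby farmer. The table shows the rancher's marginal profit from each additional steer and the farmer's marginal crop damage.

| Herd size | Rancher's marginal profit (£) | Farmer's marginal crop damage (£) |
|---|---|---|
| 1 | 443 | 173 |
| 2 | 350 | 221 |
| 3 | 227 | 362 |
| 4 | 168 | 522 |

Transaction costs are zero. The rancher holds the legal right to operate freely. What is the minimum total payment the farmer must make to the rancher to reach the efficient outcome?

£395

Left alone the rancher would choose level 4 (marginal profit stays positive).
Efficient level: k* = 2 (marginal profit ≥ marginal crop damage through 2).
The farmer must at least cover the rancher's forgone profit from cutting 4→2: 227 + 168 = 395.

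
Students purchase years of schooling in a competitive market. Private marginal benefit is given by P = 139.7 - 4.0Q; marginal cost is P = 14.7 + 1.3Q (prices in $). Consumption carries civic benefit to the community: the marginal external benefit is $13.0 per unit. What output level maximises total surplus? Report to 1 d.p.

Social marginal benefit = demand + MEB = 152.7 - 4.0Q.
Set SMB = MC: 152.7 - 4.0Q = 14.7 + 1.3Q → Q* = 26.0377.

Q* = 26.0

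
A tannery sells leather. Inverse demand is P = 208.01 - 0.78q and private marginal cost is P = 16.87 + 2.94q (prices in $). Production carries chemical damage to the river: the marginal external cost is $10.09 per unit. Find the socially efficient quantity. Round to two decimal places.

Social marginal cost = private MC + MEC = 26.96 + 2.94q.
Set SMC = demand: 26.96 + 2.94q = 208.01 - 0.78q → q* = 48.6694.

q* = 48.67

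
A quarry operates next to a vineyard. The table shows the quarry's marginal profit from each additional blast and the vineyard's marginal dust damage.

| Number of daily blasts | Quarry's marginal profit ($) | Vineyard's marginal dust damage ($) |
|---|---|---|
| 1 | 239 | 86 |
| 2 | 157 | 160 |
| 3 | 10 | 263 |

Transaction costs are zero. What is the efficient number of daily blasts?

Bargaining reaches the level where marginal profit last exceeds marginal dust damage.
That holds through level 1 (239 ≥ 86) but not at 2 (157 < 160).

1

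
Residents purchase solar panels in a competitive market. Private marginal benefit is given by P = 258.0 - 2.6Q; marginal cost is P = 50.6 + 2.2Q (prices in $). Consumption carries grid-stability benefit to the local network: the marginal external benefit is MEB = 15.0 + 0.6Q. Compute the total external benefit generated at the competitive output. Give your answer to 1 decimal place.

$1208.2

Market equilibrium (private): 50.6 + 2.2Q = 258.0 - 2.6Q → Q_m = 43.2083.
Total external benefit = ∫₀^{Q_m} (15.0 + 0.6Q) dQ = 15.0×43.2083 + ½×0.6×43.2083² = 1208.2117.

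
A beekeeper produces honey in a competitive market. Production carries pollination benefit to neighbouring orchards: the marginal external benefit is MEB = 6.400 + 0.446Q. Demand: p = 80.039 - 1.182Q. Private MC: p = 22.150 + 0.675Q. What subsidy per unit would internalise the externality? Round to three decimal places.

subsidy = 26.721 per unit

Social marginal cost = private MC − MEB = 15.750 + 0.229Q.
Set SMC = demand: 15.750 + 0.229Q = 80.039 - 1.182Q → Q* = 45.5627.
The Pigouvian subsidy equals MEB at Q*: 6.400 + 0.446×45.5627 = 26.7210.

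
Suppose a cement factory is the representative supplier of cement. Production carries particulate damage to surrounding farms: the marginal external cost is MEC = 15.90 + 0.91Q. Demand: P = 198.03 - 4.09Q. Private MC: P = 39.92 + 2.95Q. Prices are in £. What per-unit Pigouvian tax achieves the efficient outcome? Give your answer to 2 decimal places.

Social marginal cost = private MC + MEC = 55.82 + 3.86Q.
Set SMC = demand: 55.82 + 3.86Q = 198.03 - 4.09Q → Q* = 17.8881.
The Pigouvian tax equals MEC at Q*: 15.90 + 0.91×17.8881 = 32.1782.

tax = £32.18 per unit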